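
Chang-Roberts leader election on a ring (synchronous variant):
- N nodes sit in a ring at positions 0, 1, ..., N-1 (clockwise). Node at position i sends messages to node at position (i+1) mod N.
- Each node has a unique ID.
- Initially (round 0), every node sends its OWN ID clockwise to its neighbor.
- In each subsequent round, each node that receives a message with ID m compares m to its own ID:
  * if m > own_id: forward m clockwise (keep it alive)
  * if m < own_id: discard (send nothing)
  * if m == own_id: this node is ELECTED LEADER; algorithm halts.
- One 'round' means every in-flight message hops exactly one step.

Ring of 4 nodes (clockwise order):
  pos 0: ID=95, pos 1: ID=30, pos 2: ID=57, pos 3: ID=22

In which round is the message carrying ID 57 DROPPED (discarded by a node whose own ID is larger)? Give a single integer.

Answer: 2

Derivation:
Round 1: pos1(id30) recv 95: fwd; pos2(id57) recv 30: drop; pos3(id22) recv 57: fwd; pos0(id95) recv 22: drop
Round 2: pos2(id57) recv 95: fwd; pos0(id95) recv 57: drop
Round 3: pos3(id22) recv 95: fwd
Round 4: pos0(id95) recv 95: ELECTED
Message ID 57 originates at pos 2; dropped at pos 0 in round 2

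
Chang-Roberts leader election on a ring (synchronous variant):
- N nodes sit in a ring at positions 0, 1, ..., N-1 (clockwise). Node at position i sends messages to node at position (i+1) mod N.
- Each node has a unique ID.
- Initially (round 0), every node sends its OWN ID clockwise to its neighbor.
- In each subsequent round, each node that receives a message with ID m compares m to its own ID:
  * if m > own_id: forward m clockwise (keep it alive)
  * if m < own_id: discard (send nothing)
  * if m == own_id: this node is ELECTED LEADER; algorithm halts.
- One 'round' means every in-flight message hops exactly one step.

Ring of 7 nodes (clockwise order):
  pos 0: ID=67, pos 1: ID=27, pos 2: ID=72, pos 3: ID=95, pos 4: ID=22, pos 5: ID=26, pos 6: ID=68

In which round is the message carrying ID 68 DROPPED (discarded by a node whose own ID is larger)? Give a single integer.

Answer: 3

Derivation:
Round 1: pos1(id27) recv 67: fwd; pos2(id72) recv 27: drop; pos3(id95) recv 72: drop; pos4(id22) recv 95: fwd; pos5(id26) recv 22: drop; pos6(id68) recv 26: drop; pos0(id67) recv 68: fwd
Round 2: pos2(id72) recv 67: drop; pos5(id26) recv 95: fwd; pos1(id27) recv 68: fwd
Round 3: pos6(id68) recv 95: fwd; pos2(id72) recv 68: drop
Round 4: pos0(id67) recv 95: fwd
Round 5: pos1(id27) recv 95: fwd
Round 6: pos2(id72) recv 95: fwd
Round 7: pos3(id95) recv 95: ELECTED
Message ID 68 originates at pos 6; dropped at pos 2 in round 3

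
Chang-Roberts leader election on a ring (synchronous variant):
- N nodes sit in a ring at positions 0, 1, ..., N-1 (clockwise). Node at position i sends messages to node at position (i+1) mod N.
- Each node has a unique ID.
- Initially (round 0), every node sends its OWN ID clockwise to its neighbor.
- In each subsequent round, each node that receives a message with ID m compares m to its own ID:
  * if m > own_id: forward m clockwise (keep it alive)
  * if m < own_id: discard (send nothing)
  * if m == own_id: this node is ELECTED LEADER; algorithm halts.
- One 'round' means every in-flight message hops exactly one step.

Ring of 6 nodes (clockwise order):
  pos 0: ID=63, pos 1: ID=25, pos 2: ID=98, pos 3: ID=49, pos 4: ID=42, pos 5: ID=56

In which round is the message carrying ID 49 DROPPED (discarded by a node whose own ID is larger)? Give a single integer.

Answer: 2

Derivation:
Round 1: pos1(id25) recv 63: fwd; pos2(id98) recv 25: drop; pos3(id49) recv 98: fwd; pos4(id42) recv 49: fwd; pos5(id56) recv 42: drop; pos0(id63) recv 56: drop
Round 2: pos2(id98) recv 63: drop; pos4(id42) recv 98: fwd; pos5(id56) recv 49: drop
Round 3: pos5(id56) recv 98: fwd
Round 4: pos0(id63) recv 98: fwd
Round 5: pos1(id25) recv 98: fwd
Round 6: pos2(id98) recv 98: ELECTED
Message ID 49 originates at pos 3; dropped at pos 5 in round 2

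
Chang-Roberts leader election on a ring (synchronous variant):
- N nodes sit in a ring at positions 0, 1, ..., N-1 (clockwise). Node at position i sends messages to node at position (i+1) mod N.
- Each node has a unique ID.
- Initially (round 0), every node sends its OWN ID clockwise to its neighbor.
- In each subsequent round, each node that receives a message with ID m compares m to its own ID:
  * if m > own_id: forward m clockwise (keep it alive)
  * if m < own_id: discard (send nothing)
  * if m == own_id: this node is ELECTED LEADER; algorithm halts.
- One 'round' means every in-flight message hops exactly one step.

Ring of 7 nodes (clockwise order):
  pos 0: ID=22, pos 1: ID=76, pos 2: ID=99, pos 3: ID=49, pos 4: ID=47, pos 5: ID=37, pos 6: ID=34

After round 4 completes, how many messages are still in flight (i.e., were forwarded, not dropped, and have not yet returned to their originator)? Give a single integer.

Round 1: pos1(id76) recv 22: drop; pos2(id99) recv 76: drop; pos3(id49) recv 99: fwd; pos4(id47) recv 49: fwd; pos5(id37) recv 47: fwd; pos6(id34) recv 37: fwd; pos0(id22) recv 34: fwd
Round 2: pos4(id47) recv 99: fwd; pos5(id37) recv 49: fwd; pos6(id34) recv 47: fwd; pos0(id22) recv 37: fwd; pos1(id76) recv 34: drop
Round 3: pos5(id37) recv 99: fwd; pos6(id34) recv 49: fwd; pos0(id22) recv 47: fwd; pos1(id76) recv 37: drop
Round 4: pos6(id34) recv 99: fwd; pos0(id22) recv 49: fwd; pos1(id76) recv 47: drop
After round 4: 2 messages still in flight

Answer: 2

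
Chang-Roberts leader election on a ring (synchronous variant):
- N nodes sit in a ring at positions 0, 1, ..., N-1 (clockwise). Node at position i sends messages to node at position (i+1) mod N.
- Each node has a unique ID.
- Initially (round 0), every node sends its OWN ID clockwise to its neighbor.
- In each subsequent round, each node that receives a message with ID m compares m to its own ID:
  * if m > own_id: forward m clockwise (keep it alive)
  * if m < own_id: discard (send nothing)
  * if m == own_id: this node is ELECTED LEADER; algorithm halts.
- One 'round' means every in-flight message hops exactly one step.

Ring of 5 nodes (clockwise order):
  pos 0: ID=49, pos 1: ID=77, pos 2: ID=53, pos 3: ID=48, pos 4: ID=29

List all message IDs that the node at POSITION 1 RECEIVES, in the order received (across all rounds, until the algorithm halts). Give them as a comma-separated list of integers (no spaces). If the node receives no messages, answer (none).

Round 1: pos1(id77) recv 49: drop; pos2(id53) recv 77: fwd; pos3(id48) recv 53: fwd; pos4(id29) recv 48: fwd; pos0(id49) recv 29: drop
Round 2: pos3(id48) recv 77: fwd; pos4(id29) recv 53: fwd; pos0(id49) recv 48: drop
Round 3: pos4(id29) recv 77: fwd; pos0(id49) recv 53: fwd
Round 4: pos0(id49) recv 77: fwd; pos1(id77) recv 53: drop
Round 5: pos1(id77) recv 77: ELECTED

Answer: 49,53,77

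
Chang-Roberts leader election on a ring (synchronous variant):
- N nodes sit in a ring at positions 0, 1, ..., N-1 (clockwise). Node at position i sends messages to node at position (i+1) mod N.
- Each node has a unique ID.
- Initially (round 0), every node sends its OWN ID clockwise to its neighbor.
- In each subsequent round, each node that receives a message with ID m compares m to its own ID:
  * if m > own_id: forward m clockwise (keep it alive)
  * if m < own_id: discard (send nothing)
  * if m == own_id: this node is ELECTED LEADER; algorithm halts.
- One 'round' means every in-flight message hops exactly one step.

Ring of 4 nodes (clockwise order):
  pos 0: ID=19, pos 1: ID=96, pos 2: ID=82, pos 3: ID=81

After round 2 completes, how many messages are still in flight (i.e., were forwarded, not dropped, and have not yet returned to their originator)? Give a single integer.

Round 1: pos1(id96) recv 19: drop; pos2(id82) recv 96: fwd; pos3(id81) recv 82: fwd; pos0(id19) recv 81: fwd
Round 2: pos3(id81) recv 96: fwd; pos0(id19) recv 82: fwd; pos1(id96) recv 81: drop
After round 2: 2 messages still in flight

Answer: 2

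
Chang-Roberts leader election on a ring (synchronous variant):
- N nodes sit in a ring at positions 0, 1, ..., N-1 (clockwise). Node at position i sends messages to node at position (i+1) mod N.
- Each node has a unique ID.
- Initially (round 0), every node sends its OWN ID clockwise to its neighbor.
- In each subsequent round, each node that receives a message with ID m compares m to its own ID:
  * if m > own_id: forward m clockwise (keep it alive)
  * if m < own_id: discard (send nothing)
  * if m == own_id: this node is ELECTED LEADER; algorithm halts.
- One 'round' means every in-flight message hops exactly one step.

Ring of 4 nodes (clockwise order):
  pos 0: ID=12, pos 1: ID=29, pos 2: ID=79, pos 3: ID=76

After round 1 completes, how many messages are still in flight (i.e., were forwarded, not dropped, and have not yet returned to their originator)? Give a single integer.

Round 1: pos1(id29) recv 12: drop; pos2(id79) recv 29: drop; pos3(id76) recv 79: fwd; pos0(id12) recv 76: fwd
After round 1: 2 messages still in flight

Answer: 2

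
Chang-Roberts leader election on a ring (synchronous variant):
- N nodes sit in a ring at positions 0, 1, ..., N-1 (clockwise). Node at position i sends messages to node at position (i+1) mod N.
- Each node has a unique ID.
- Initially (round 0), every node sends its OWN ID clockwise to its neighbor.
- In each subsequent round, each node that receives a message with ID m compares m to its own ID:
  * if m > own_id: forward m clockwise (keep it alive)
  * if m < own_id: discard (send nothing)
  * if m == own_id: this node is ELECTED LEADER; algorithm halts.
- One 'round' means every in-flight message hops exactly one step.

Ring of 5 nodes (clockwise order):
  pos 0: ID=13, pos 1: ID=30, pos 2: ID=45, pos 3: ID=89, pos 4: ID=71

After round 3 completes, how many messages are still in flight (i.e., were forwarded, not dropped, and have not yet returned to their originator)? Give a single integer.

Round 1: pos1(id30) recv 13: drop; pos2(id45) recv 30: drop; pos3(id89) recv 45: drop; pos4(id71) recv 89: fwd; pos0(id13) recv 71: fwd
Round 2: pos0(id13) recv 89: fwd; pos1(id30) recv 71: fwd
Round 3: pos1(id30) recv 89: fwd; pos2(id45) recv 71: fwd
After round 3: 2 messages still in flight

Answer: 2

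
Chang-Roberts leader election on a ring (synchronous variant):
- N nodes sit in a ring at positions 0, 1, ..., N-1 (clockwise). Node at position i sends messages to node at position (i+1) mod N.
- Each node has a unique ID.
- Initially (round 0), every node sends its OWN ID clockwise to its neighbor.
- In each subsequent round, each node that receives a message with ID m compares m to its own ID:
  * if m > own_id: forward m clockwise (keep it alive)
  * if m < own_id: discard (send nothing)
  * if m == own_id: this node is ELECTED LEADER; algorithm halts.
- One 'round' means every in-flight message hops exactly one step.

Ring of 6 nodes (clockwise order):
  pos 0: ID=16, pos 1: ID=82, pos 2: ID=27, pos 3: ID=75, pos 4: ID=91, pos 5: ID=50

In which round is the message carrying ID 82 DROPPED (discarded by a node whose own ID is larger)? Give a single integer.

Answer: 3

Derivation:
Round 1: pos1(id82) recv 16: drop; pos2(id27) recv 82: fwd; pos3(id75) recv 27: drop; pos4(id91) recv 75: drop; pos5(id50) recv 91: fwd; pos0(id16) recv 50: fwd
Round 2: pos3(id75) recv 82: fwd; pos0(id16) recv 91: fwd; pos1(id82) recv 50: drop
Round 3: pos4(id91) recv 82: drop; pos1(id82) recv 91: fwd
Round 4: pos2(id27) recv 91: fwd
Round 5: pos3(id75) recv 91: fwd
Round 6: pos4(id91) recv 91: ELECTED
Message ID 82 originates at pos 1; dropped at pos 4 in round 3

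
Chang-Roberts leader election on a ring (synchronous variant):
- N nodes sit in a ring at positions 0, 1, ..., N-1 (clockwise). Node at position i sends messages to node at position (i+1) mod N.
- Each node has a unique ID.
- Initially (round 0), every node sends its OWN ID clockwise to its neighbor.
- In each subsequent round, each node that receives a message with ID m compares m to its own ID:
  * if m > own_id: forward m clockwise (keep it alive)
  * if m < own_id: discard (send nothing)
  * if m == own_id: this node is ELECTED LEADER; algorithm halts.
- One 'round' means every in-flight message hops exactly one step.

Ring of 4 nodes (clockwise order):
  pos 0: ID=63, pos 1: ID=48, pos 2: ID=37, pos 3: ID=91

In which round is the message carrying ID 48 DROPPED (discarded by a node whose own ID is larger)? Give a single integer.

Answer: 2

Derivation:
Round 1: pos1(id48) recv 63: fwd; pos2(id37) recv 48: fwd; pos3(id91) recv 37: drop; pos0(id63) recv 91: fwd
Round 2: pos2(id37) recv 63: fwd; pos3(id91) recv 48: drop; pos1(id48) recv 91: fwd
Round 3: pos3(id91) recv 63: drop; pos2(id37) recv 91: fwd
Round 4: pos3(id91) recv 91: ELECTED
Message ID 48 originates at pos 1; dropped at pos 3 in round 2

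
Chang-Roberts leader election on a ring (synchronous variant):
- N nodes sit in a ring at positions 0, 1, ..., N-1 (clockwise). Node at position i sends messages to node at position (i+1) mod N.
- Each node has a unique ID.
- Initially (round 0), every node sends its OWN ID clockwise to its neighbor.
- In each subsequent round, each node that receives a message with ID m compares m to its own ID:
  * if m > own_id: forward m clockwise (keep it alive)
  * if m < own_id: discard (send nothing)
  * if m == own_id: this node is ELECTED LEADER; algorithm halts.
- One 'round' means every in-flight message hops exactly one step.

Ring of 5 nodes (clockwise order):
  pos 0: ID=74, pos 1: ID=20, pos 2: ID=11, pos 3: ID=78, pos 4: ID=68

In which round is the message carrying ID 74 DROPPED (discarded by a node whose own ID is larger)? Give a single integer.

Answer: 3

Derivation:
Round 1: pos1(id20) recv 74: fwd; pos2(id11) recv 20: fwd; pos3(id78) recv 11: drop; pos4(id68) recv 78: fwd; pos0(id74) recv 68: drop
Round 2: pos2(id11) recv 74: fwd; pos3(id78) recv 20: drop; pos0(id74) recv 78: fwd
Round 3: pos3(id78) recv 74: drop; pos1(id20) recv 78: fwd
Round 4: pos2(id11) recv 78: fwd
Round 5: pos3(id78) recv 78: ELECTED
Message ID 74 originates at pos 0; dropped at pos 3 in round 3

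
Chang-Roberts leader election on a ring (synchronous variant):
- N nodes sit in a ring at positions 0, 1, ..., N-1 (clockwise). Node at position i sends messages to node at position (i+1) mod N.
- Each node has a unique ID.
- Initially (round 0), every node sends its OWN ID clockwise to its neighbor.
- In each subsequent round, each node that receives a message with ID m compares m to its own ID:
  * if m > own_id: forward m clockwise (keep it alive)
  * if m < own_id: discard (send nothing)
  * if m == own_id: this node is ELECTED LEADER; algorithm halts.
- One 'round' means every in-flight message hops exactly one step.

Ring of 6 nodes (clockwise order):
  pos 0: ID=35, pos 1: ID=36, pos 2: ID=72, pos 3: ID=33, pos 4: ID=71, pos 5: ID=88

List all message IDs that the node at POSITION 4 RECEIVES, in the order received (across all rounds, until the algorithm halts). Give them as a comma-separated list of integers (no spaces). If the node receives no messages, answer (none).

Round 1: pos1(id36) recv 35: drop; pos2(id72) recv 36: drop; pos3(id33) recv 72: fwd; pos4(id71) recv 33: drop; pos5(id88) recv 71: drop; pos0(id35) recv 88: fwd
Round 2: pos4(id71) recv 72: fwd; pos1(id36) recv 88: fwd
Round 3: pos5(id88) recv 72: drop; pos2(id72) recv 88: fwd
Round 4: pos3(id33) recv 88: fwd
Round 5: pos4(id71) recv 88: fwd
Round 6: pos5(id88) recv 88: ELECTED

Answer: 33,72,88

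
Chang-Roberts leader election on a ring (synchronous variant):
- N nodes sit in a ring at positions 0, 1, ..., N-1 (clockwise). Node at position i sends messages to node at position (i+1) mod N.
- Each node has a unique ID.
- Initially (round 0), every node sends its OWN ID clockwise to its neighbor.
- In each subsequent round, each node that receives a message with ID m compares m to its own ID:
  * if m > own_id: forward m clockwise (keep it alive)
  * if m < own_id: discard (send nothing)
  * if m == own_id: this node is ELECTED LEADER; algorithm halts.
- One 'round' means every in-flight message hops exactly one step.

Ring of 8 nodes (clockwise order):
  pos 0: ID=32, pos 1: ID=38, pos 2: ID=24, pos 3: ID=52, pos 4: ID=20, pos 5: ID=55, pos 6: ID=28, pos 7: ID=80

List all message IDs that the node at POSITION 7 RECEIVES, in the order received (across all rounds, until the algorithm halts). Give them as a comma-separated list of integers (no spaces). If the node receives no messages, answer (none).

Round 1: pos1(id38) recv 32: drop; pos2(id24) recv 38: fwd; pos3(id52) recv 24: drop; pos4(id20) recv 52: fwd; pos5(id55) recv 20: drop; pos6(id28) recv 55: fwd; pos7(id80) recv 28: drop; pos0(id32) recv 80: fwd
Round 2: pos3(id52) recv 38: drop; pos5(id55) recv 52: drop; pos7(id80) recv 55: drop; pos1(id38) recv 80: fwd
Round 3: pos2(id24) recv 80: fwd
Round 4: pos3(id52) recv 80: fwd
Round 5: pos4(id20) recv 80: fwd
Round 6: pos5(id55) recv 80: fwd
Round 7: pos6(id28) recv 80: fwd
Round 8: pos7(id80) recv 80: ELECTED

Answer: 28,55,80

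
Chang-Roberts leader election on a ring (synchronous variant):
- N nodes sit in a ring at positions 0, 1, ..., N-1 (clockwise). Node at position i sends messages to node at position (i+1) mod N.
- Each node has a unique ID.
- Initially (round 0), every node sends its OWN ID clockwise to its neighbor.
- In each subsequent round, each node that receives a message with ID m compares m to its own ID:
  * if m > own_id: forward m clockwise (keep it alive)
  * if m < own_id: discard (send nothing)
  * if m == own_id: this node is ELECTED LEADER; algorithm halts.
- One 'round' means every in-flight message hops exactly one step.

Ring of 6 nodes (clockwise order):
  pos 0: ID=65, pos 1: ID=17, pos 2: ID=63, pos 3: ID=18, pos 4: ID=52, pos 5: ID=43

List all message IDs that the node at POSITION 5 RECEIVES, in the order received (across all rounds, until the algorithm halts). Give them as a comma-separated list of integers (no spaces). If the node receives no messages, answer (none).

Round 1: pos1(id17) recv 65: fwd; pos2(id63) recv 17: drop; pos3(id18) recv 63: fwd; pos4(id52) recv 18: drop; pos5(id43) recv 52: fwd; pos0(id65) recv 43: drop
Round 2: pos2(id63) recv 65: fwd; pos4(id52) recv 63: fwd; pos0(id65) recv 52: drop
Round 3: pos3(id18) recv 65: fwd; pos5(id43) recv 63: fwd
Round 4: pos4(id52) recv 65: fwd; pos0(id65) recv 63: drop
Round 5: pos5(id43) recv 65: fwd
Round 6: pos0(id65) recv 65: ELECTED

Answer: 52,63,65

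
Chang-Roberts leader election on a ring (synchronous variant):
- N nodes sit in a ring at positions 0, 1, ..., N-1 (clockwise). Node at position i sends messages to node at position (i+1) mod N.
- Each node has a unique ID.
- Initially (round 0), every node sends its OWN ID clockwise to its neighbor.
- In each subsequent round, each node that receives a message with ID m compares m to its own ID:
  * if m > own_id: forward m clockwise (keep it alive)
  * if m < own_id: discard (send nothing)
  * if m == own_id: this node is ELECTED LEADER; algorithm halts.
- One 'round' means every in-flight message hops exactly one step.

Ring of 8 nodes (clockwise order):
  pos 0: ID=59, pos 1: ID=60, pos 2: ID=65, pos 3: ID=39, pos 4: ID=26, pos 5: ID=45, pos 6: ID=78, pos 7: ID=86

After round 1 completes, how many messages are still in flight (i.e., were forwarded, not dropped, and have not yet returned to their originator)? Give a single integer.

Answer: 3

Derivation:
Round 1: pos1(id60) recv 59: drop; pos2(id65) recv 60: drop; pos3(id39) recv 65: fwd; pos4(id26) recv 39: fwd; pos5(id45) recv 26: drop; pos6(id78) recv 45: drop; pos7(id86) recv 78: drop; pos0(id59) recv 86: fwd
After round 1: 3 messages still in flight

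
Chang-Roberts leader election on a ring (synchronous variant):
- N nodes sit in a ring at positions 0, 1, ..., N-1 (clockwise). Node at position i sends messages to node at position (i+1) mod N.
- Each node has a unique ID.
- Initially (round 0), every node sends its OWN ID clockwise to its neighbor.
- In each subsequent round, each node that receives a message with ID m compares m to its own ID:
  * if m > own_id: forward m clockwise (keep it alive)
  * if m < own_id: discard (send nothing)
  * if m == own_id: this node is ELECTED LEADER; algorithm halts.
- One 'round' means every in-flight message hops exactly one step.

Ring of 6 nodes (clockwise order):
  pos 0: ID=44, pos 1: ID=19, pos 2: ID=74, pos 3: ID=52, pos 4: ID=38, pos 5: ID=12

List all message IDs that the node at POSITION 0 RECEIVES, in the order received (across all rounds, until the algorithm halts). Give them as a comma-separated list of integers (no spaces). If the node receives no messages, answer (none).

Round 1: pos1(id19) recv 44: fwd; pos2(id74) recv 19: drop; pos3(id52) recv 74: fwd; pos4(id38) recv 52: fwd; pos5(id12) recv 38: fwd; pos0(id44) recv 12: drop
Round 2: pos2(id74) recv 44: drop; pos4(id38) recv 74: fwd; pos5(id12) recv 52: fwd; pos0(id44) recv 38: drop
Round 3: pos5(id12) recv 74: fwd; pos0(id44) recv 52: fwd
Round 4: pos0(id44) recv 74: fwd; pos1(id19) recv 52: fwd
Round 5: pos1(id19) recv 74: fwd; pos2(id74) recv 52: drop
Round 6: pos2(id74) recv 74: ELECTED

Answer: 12,38,52,74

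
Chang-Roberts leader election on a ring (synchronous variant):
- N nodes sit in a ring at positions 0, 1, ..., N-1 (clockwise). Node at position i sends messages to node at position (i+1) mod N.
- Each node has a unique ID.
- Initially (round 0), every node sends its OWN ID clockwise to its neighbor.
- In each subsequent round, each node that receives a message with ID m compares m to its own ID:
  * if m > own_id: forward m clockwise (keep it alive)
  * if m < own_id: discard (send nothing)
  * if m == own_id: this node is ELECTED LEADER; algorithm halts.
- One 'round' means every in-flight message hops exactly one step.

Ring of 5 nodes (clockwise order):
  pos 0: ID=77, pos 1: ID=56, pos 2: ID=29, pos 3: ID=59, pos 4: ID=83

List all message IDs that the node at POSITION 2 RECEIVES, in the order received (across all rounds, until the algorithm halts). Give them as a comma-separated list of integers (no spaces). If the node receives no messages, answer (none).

Round 1: pos1(id56) recv 77: fwd; pos2(id29) recv 56: fwd; pos3(id59) recv 29: drop; pos4(id83) recv 59: drop; pos0(id77) recv 83: fwd
Round 2: pos2(id29) recv 77: fwd; pos3(id59) recv 56: drop; pos1(id56) recv 83: fwd
Round 3: pos3(id59) recv 77: fwd; pos2(id29) recv 83: fwd
Round 4: pos4(id83) recv 77: drop; pos3(id59) recv 83: fwd
Round 5: pos4(id83) recv 83: ELECTED

Answer: 56,77,83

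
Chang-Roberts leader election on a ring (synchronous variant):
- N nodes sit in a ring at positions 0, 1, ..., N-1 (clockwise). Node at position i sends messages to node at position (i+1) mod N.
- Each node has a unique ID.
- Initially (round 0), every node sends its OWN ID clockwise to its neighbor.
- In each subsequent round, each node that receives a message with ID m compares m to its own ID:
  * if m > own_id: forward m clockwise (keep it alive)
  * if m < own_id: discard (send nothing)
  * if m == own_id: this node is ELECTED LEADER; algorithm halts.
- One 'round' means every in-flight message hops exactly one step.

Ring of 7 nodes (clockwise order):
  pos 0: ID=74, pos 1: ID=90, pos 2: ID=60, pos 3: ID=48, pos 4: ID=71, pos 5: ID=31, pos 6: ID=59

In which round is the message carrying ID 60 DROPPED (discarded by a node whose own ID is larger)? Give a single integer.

Round 1: pos1(id90) recv 74: drop; pos2(id60) recv 90: fwd; pos3(id48) recv 60: fwd; pos4(id71) recv 48: drop; pos5(id31) recv 71: fwd; pos6(id59) recv 31: drop; pos0(id74) recv 59: drop
Round 2: pos3(id48) recv 90: fwd; pos4(id71) recv 60: drop; pos6(id59) recv 71: fwd
Round 3: pos4(id71) recv 90: fwd; pos0(id74) recv 71: drop
Round 4: pos5(id31) recv 90: fwd
Round 5: pos6(id59) recv 90: fwd
Round 6: pos0(id74) recv 90: fwd
Round 7: pos1(id90) recv 90: ELECTED
Message ID 60 originates at pos 2; dropped at pos 4 in round 2

Answer: 2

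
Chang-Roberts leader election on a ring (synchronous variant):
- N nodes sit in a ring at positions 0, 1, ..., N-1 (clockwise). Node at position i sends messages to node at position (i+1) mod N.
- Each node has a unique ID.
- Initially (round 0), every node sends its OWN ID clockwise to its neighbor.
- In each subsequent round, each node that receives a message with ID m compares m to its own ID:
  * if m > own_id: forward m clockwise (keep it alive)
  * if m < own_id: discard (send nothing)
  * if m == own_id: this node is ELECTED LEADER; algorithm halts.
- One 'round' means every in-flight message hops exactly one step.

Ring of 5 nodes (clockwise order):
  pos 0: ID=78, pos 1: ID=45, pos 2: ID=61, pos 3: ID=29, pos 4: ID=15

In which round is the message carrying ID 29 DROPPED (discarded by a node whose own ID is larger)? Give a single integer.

Round 1: pos1(id45) recv 78: fwd; pos2(id61) recv 45: drop; pos3(id29) recv 61: fwd; pos4(id15) recv 29: fwd; pos0(id78) recv 15: drop
Round 2: pos2(id61) recv 78: fwd; pos4(id15) recv 61: fwd; pos0(id78) recv 29: drop
Round 3: pos3(id29) recv 78: fwd; pos0(id78) recv 61: drop
Round 4: pos4(id15) recv 78: fwd
Round 5: pos0(id78) recv 78: ELECTED
Message ID 29 originates at pos 3; dropped at pos 0 in round 2

Answer: 2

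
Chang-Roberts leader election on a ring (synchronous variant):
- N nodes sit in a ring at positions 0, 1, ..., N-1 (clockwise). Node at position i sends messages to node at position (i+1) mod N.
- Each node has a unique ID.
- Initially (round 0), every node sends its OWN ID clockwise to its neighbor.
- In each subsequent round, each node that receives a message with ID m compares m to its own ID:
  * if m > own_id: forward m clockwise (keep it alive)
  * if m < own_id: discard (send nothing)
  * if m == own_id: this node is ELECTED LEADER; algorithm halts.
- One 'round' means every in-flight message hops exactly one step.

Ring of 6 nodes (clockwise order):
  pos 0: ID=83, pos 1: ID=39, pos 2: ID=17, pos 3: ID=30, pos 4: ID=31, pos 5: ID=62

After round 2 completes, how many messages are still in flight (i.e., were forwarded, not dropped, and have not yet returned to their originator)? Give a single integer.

Answer: 2

Derivation:
Round 1: pos1(id39) recv 83: fwd; pos2(id17) recv 39: fwd; pos3(id30) recv 17: drop; pos4(id31) recv 30: drop; pos5(id62) recv 31: drop; pos0(id83) recv 62: drop
Round 2: pos2(id17) recv 83: fwd; pos3(id30) recv 39: fwd
After round 2: 2 messages still in flight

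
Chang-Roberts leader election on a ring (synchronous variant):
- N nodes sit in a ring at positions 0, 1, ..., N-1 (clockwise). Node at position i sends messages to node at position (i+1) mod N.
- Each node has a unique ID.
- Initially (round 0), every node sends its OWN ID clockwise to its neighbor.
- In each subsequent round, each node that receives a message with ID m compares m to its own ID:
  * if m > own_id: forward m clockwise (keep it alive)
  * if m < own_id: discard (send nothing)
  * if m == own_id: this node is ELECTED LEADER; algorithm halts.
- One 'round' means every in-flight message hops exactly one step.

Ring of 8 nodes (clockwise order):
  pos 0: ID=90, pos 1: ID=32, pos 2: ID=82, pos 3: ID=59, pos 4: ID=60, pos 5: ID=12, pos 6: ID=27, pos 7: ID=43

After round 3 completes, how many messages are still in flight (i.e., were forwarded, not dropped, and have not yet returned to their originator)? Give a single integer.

Answer: 3

Derivation:
Round 1: pos1(id32) recv 90: fwd; pos2(id82) recv 32: drop; pos3(id59) recv 82: fwd; pos4(id60) recv 59: drop; pos5(id12) recv 60: fwd; pos6(id27) recv 12: drop; pos7(id43) recv 27: drop; pos0(id90) recv 43: drop
Round 2: pos2(id82) recv 90: fwd; pos4(id60) recv 82: fwd; pos6(id27) recv 60: fwd
Round 3: pos3(id59) recv 90: fwd; pos5(id12) recv 82: fwd; pos7(id43) recv 60: fwd
After round 3: 3 messages still in flight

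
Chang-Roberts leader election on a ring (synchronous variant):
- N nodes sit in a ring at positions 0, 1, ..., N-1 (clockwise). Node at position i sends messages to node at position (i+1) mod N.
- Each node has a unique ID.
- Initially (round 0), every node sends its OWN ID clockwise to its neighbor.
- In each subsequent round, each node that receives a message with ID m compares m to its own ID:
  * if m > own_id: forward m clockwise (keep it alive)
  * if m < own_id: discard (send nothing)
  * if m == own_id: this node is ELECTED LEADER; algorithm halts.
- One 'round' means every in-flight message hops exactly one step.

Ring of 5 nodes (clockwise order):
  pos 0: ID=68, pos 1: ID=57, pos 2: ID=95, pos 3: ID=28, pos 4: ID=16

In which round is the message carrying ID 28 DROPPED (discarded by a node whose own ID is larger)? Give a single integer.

Answer: 2

Derivation:
Round 1: pos1(id57) recv 68: fwd; pos2(id95) recv 57: drop; pos3(id28) recv 95: fwd; pos4(id16) recv 28: fwd; pos0(id68) recv 16: drop
Round 2: pos2(id95) recv 68: drop; pos4(id16) recv 95: fwd; pos0(id68) recv 28: drop
Round 3: pos0(id68) recv 95: fwd
Round 4: pos1(id57) recv 95: fwd
Round 5: pos2(id95) recv 95: ELECTED
Message ID 28 originates at pos 3; dropped at pos 0 in round 2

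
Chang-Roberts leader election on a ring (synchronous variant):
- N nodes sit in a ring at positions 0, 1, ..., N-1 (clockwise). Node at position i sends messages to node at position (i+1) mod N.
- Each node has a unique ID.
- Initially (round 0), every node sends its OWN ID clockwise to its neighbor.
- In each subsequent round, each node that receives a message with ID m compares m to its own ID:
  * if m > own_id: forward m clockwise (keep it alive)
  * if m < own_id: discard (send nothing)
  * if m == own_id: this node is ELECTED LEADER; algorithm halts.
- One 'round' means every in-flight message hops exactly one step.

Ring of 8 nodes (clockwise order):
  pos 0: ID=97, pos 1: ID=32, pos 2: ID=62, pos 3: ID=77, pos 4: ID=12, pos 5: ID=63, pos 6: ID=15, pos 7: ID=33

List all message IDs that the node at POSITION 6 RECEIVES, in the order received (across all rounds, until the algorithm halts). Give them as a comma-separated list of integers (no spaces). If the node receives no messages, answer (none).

Round 1: pos1(id32) recv 97: fwd; pos2(id62) recv 32: drop; pos3(id77) recv 62: drop; pos4(id12) recv 77: fwd; pos5(id63) recv 12: drop; pos6(id15) recv 63: fwd; pos7(id33) recv 15: drop; pos0(id97) recv 33: drop
Round 2: pos2(id62) recv 97: fwd; pos5(id63) recv 77: fwd; pos7(id33) recv 63: fwd
Round 3: pos3(id77) recv 97: fwd; pos6(id15) recv 77: fwd; pos0(id97) recv 63: drop
Round 4: pos4(id12) recv 97: fwd; pos7(id33) recv 77: fwd
Round 5: pos5(id63) recv 97: fwd; pos0(id97) recv 77: drop
Round 6: pos6(id15) recv 97: fwd
Round 7: pos7(id33) recv 97: fwd
Round 8: pos0(id97) recv 97: ELECTED

Answer: 63,77,97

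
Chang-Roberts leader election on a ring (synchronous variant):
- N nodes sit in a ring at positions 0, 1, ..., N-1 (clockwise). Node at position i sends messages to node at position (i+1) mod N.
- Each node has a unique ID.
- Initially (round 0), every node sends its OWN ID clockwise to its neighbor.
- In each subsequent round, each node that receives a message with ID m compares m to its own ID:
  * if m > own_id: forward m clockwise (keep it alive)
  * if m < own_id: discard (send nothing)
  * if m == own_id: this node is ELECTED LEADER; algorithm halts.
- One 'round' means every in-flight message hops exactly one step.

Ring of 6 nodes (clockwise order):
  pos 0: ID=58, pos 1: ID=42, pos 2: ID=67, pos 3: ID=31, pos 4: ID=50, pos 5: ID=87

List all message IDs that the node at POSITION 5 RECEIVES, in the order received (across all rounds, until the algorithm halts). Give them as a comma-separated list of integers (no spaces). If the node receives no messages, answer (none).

Answer: 50,67,87

Derivation:
Round 1: pos1(id42) recv 58: fwd; pos2(id67) recv 42: drop; pos3(id31) recv 67: fwd; pos4(id50) recv 31: drop; pos5(id87) recv 50: drop; pos0(id58) recv 87: fwd
Round 2: pos2(id67) recv 58: drop; pos4(id50) recv 67: fwd; pos1(id42) recv 87: fwd
Round 3: pos5(id87) recv 67: drop; pos2(id67) recv 87: fwd
Round 4: pos3(id31) recv 87: fwd
Round 5: pos4(id50) recv 87: fwd
Round 6: pos5(id87) recv 87: ELECTED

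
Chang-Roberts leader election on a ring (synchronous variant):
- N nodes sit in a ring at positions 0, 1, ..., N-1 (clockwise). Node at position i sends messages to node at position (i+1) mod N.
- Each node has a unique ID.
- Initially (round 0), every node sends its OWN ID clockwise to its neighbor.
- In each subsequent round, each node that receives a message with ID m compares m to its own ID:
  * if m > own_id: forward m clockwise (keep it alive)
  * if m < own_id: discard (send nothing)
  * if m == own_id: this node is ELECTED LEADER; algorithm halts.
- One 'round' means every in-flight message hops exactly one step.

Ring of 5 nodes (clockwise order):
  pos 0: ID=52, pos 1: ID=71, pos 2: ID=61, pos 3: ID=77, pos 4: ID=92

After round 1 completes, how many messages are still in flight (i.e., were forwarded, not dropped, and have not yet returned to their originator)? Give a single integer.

Answer: 2

Derivation:
Round 1: pos1(id71) recv 52: drop; pos2(id61) recv 71: fwd; pos3(id77) recv 61: drop; pos4(id92) recv 77: drop; pos0(id52) recv 92: fwd
After round 1: 2 messages still in flight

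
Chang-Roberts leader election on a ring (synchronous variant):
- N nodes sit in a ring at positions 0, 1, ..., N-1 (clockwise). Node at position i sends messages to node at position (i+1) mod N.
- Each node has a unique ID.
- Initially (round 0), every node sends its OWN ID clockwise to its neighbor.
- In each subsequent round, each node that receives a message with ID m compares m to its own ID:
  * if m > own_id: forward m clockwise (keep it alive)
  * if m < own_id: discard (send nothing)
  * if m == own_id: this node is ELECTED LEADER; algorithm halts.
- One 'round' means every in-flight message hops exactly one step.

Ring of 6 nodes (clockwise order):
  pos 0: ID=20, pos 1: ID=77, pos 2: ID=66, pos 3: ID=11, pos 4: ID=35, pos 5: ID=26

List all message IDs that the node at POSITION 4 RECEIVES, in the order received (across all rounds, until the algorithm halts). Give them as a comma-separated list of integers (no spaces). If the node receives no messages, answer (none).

Round 1: pos1(id77) recv 20: drop; pos2(id66) recv 77: fwd; pos3(id11) recv 66: fwd; pos4(id35) recv 11: drop; pos5(id26) recv 35: fwd; pos0(id20) recv 26: fwd
Round 2: pos3(id11) recv 77: fwd; pos4(id35) recv 66: fwd; pos0(id20) recv 35: fwd; pos1(id77) recv 26: drop
Round 3: pos4(id35) recv 77: fwd; pos5(id26) recv 66: fwd; pos1(id77) recv 35: drop
Round 4: pos5(id26) recv 77: fwd; pos0(id20) recv 66: fwd
Round 5: pos0(id20) recv 77: fwd; pos1(id77) recv 66: drop
Round 6: pos1(id77) recv 77: ELECTED

Answer: 11,66,77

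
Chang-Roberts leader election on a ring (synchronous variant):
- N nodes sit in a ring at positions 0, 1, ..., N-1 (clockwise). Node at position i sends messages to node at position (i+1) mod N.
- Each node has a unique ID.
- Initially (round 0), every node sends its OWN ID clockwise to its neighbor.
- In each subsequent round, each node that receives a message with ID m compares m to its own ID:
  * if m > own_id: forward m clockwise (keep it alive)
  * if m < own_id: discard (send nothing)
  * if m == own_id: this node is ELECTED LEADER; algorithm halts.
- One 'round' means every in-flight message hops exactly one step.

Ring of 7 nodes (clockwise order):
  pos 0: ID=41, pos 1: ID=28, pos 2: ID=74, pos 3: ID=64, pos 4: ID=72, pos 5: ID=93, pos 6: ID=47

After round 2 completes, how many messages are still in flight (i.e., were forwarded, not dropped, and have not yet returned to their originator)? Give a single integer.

Answer: 3

Derivation:
Round 1: pos1(id28) recv 41: fwd; pos2(id74) recv 28: drop; pos3(id64) recv 74: fwd; pos4(id72) recv 64: drop; pos5(id93) recv 72: drop; pos6(id47) recv 93: fwd; pos0(id41) recv 47: fwd
Round 2: pos2(id74) recv 41: drop; pos4(id72) recv 74: fwd; pos0(id41) recv 93: fwd; pos1(id28) recv 47: fwd
After round 2: 3 messages still in flight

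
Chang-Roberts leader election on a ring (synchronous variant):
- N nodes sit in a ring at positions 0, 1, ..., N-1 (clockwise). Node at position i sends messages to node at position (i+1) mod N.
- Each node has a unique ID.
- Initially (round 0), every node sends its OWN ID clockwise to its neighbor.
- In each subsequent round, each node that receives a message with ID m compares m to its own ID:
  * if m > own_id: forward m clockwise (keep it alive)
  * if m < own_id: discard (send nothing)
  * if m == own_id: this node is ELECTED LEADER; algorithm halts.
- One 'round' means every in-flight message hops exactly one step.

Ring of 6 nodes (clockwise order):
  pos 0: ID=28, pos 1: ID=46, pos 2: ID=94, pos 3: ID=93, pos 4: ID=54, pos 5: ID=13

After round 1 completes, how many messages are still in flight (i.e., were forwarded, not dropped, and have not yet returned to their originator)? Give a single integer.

Round 1: pos1(id46) recv 28: drop; pos2(id94) recv 46: drop; pos3(id93) recv 94: fwd; pos4(id54) recv 93: fwd; pos5(id13) recv 54: fwd; pos0(id28) recv 13: drop
After round 1: 3 messages still in flight

Answer: 3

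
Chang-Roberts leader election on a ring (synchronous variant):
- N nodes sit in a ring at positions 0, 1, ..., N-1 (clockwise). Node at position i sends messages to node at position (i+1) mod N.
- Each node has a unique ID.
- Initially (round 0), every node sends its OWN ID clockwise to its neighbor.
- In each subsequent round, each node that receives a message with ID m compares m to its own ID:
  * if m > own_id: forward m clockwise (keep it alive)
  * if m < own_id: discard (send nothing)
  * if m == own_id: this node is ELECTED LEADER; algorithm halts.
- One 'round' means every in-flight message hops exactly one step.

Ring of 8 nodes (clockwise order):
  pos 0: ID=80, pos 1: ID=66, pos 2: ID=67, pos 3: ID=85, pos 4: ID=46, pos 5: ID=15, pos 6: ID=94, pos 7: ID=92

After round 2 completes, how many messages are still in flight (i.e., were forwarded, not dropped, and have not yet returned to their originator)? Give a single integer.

Answer: 4

Derivation:
Round 1: pos1(id66) recv 80: fwd; pos2(id67) recv 66: drop; pos3(id85) recv 67: drop; pos4(id46) recv 85: fwd; pos5(id15) recv 46: fwd; pos6(id94) recv 15: drop; pos7(id92) recv 94: fwd; pos0(id80) recv 92: fwd
Round 2: pos2(id67) recv 80: fwd; pos5(id15) recv 85: fwd; pos6(id94) recv 46: drop; pos0(id80) recv 94: fwd; pos1(id66) recv 92: fwd
After round 2: 4 messages still in flight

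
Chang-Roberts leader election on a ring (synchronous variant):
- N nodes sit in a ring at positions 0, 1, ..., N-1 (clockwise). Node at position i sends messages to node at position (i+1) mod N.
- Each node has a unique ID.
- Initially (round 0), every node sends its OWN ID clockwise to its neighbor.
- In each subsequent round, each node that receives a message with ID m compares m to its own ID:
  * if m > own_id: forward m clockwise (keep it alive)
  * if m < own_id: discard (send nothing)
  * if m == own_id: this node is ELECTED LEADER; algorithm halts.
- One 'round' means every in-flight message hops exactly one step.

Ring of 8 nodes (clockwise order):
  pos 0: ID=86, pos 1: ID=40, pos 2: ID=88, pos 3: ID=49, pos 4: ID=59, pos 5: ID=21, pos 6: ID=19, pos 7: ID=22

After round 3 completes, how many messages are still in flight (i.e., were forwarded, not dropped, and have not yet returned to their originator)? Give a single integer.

Round 1: pos1(id40) recv 86: fwd; pos2(id88) recv 40: drop; pos3(id49) recv 88: fwd; pos4(id59) recv 49: drop; pos5(id21) recv 59: fwd; pos6(id19) recv 21: fwd; pos7(id22) recv 19: drop; pos0(id86) recv 22: drop
Round 2: pos2(id88) recv 86: drop; pos4(id59) recv 88: fwd; pos6(id19) recv 59: fwd; pos7(id22) recv 21: drop
Round 3: pos5(id21) recv 88: fwd; pos7(id22) recv 59: fwd
After round 3: 2 messages still in flight

Answer: 2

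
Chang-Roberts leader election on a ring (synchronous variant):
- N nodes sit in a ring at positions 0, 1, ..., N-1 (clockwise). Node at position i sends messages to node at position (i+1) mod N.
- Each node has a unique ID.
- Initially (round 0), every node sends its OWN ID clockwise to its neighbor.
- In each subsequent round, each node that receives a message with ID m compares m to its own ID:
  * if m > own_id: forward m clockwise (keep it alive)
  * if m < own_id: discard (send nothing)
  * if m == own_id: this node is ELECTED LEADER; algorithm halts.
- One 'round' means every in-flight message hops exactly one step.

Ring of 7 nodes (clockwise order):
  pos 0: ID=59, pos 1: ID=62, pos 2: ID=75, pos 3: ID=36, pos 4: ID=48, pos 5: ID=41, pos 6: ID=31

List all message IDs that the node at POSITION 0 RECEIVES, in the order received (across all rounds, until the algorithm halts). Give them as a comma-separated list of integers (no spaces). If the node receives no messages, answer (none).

Round 1: pos1(id62) recv 59: drop; pos2(id75) recv 62: drop; pos3(id36) recv 75: fwd; pos4(id48) recv 36: drop; pos5(id41) recv 48: fwd; pos6(id31) recv 41: fwd; pos0(id59) recv 31: drop
Round 2: pos4(id48) recv 75: fwd; pos6(id31) recv 48: fwd; pos0(id59) recv 41: drop
Round 3: pos5(id41) recv 75: fwd; pos0(id59) recv 48: drop
Round 4: pos6(id31) recv 75: fwd
Round 5: pos0(id59) recv 75: fwd
Round 6: pos1(id62) recv 75: fwd
Round 7: pos2(id75) recv 75: ELECTED

Answer: 31,41,48,75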